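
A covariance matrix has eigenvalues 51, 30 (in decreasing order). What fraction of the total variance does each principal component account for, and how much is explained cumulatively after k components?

Step 1 — total variance = trace(Sigma) = Σ λ_i = 51 + 30 = 81.

Step 2 — fraction explained by component i = λ_i / Σ λ:
  PC1: 51/81 = 0.6296
  PC2: 30/81 = 0.3704

Step 3 — cumulative fraction after k components = (λ_1 + ... + λ_k) / Σ λ:
  k = 1: 51/81 = 0.6296
  k = 2: (51 + 30)/81 = 81/81 = 1

Summary (fraction, with percent):

explained: PC1 0.6296 (62.96%), PC2 0.3704 (37.04%);  cumulative: 0.6296, 1


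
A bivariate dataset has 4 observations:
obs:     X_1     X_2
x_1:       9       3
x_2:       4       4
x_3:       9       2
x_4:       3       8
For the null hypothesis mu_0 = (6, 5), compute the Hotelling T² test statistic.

Step 1 — sample mean vector:
  mean(X_1) = (9 + 4 + 9 + 3) / 4 = 25/4 = 6.25
  mean(X_2) = (3 + 4 + 2 + 8) / 4 = 17/4 = 4.25
  x̄ = (6.25, 4.25),  deviation x̄ - mu_0 = (6.25, 4.25) - (6, 5) = (0.25, -0.75).

Step 2 — sample covariance matrix, S[i,j] = (1/(n-1)) · Σ_k (x_{k,i} - mean_i) · (x_{k,j} - mean_j), divisor n-1 = 3:
  S[X_1,X_1] = ((2.75)·(2.75) + (-2.25)·(-2.25) + (2.75)·(2.75) + (-3.25)·(-3.25)) / 3 = 30.75/3 = 10.25
  S[X_1,X_2] = ((2.75)·(-1.25) + (-2.25)·(-0.25) + (2.75)·(-2.25) + (-3.25)·(3.75)) / 3 = -21.25/3 = -7.0833
  S[X_2,X_2] = ((-1.25)·(-1.25) + (-0.25)·(-0.25) + (-2.25)·(-2.25) + (3.75)·(3.75)) / 3 = 20.75/3 = 6.9167
  S = [[10.25, -7.0833],
 [-7.0833, 6.9167]].

Step 3 — invert S. det(S) = 10.25·6.9167 - (-7.0833)² = 20.7222.
  S^{-1} = (1/det) · [[d, -b], [-b, a]] = [[0.3338, 0.3418],
 [0.3418, 0.4946]].

Step 4 — quadratic form (x̄ - mu_0)^T · S^{-1} · (x̄ - mu_0):
  S^{-1} · (x̄ - mu_0) = (-0.1729, -0.2855),
  (x̄ - mu_0)^T · [...] = (0.25)·(-0.1729) + (-0.75)·(-0.2855) = 0.1709.

Step 5 — scale by n: T² = 4 · 0.1709 = 0.6836.

T² ≈ 0.6836


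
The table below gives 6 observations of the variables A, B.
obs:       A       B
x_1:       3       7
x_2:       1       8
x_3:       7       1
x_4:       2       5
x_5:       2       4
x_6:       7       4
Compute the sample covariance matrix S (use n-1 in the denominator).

Step 1 — column means:
  mean(A) = (3 + 1 + 7 + 2 + 2 + 7) / 6 = 22/6 = 3.6667
  mean(B) = (7 + 8 + 1 + 5 + 4 + 4) / 6 = 29/6 = 4.8333

Step 2 — sample covariance S[i,j] = (1/(n-1)) · Σ_k (x_{k,i} - mean_i) · (x_{k,j} - mean_j), with n-1 = 5.
  S[A,A] = ((-0.6667)·(-0.6667) + (-2.6667)·(-2.6667) + (3.3333)·(3.3333) + (-1.6667)·(-1.6667) + (-1.6667)·(-1.6667) + (3.3333)·(3.3333)) / 5 = 35.3333/5 = 7.0667
  S[A,B] = ((-0.6667)·(2.1667) + (-2.6667)·(3.1667) + (3.3333)·(-3.8333) + (-1.6667)·(0.1667) + (-1.6667)·(-0.8333) + (3.3333)·(-0.8333)) / 5 = -24.3333/5 = -4.8667
  S[B,B] = ((2.1667)·(2.1667) + (3.1667)·(3.1667) + (-3.8333)·(-3.8333) + (0.1667)·(0.1667) + (-0.8333)·(-0.8333) + (-0.8333)·(-0.8333)) / 5 = 30.8333/5 = 6.1667

S is symmetric (S[j,i] = S[i,j]). Assembling:

S = [[7.0667, -4.8667],
 [-4.8667, 6.1667]]


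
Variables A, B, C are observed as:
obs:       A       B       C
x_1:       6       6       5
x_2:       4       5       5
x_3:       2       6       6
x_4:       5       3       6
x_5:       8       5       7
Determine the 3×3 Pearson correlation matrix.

Step 1 — column means:
  mean(A) = (6 + 4 + 2 + 5 + 8) / 5 = 25/5 = 5
  mean(B) = (6 + 5 + 6 + 3 + 5) / 5 = 25/5 = 5
  mean(C) = (5 + 5 + 6 + 6 + 7) / 5 = 29/5 = 5.8

Step 2 — sample variances and covariances s[i,j] = (1/(n-1)) · Σ_k (x_{k,i} - mean_i) · (x_{k,j} - mean_j), with n-1 = 4:
  s[A,A] = ((1)·(1) + (-1)·(-1) + (-3)·(-3) + (0)·(0) + (3)·(3)) / 4 = 20/4 = 5
  s[A,B] = ((1)·(1) + (-1)·(0) + (-3)·(1) + (0)·(-2) + (3)·(0)) / 4 = -2/4 = -0.5
  s[A,C] = ((1)·(-0.8) + (-1)·(-0.8) + (-3)·(0.2) + (0)·(0.2) + (3)·(1.2)) / 4 = 3/4 = 0.75
  s[B,B] = ((1)·(1) + (0)·(0) + (1)·(1) + (-2)·(-2) + (0)·(0)) / 4 = 6/4 = 1.5
  s[B,C] = ((1)·(-0.8) + (0)·(-0.8) + (1)·(0.2) + (-2)·(0.2) + (0)·(1.2)) / 4 = -1/4 = -0.25
  s[C,C] = ((-0.8)·(-0.8) + (-0.8)·(-0.8) + (0.2)·(0.2) + (0.2)·(0.2) + (1.2)·(1.2)) / 4 = 2.8/4 = 0.7
  Sample standard deviations s_i = √(s[i,i]):
  s(A) = √(5) = 2.2361
  s(B) = √(1.5) = 1.2247
  s(C) = √(0.7) = 0.8367

Step 3 — r_{ij} = s_{ij} / (s_i · s_j):
  r[A,A] = 1 (diagonal).
  r[A,B] = -0.5 / (2.2361 · 1.2247) = -0.5 / 2.7386 = -0.1826
  r[A,C] = 0.75 / (2.2361 · 0.8367) = 0.75 / 1.8708 = 0.4009
  r[B,B] = 1 (diagonal).
  r[B,C] = -0.25 / (1.2247 · 0.8367) = -0.25 / 1.0247 = -0.244
  r[C,C] = 1 (diagonal).

R is symmetric with unit diagonal. Assembling:

R = [[1, -0.1826, 0.4009],
 [-0.1826, 1, -0.244],
 [0.4009, -0.244, 1]]


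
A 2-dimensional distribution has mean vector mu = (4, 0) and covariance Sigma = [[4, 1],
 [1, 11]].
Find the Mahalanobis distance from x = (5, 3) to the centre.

Step 1 — centre the observation: (x - mu) = (1, 3).

Step 2 — invert Sigma. det(Sigma) = 4·11 - (1)² = 43.
  Sigma^{-1} = (1/det) · [[d, -b], [-b, a]] = [[0.2558, -0.0233],
 [-0.0233, 0.093]].

Step 3 — form the quadratic (x - mu)^T · Sigma^{-1} · (x - mu):
  Sigma^{-1} · (x - mu) = (0.186, 0.2558).
  (x - mu)^T · [Sigma^{-1} · (x - mu)] = (1)·(0.186) + (3)·(0.2558) = 0.9535.

Step 4 — take square root: d = √(0.9535) ≈ 0.9765.

d(x, mu) = √(0.9535) ≈ 0.9765


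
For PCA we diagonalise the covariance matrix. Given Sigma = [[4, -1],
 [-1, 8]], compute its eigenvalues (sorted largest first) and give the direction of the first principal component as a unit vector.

Step 1 — characteristic polynomial of 2×2 Sigma:
  det(Sigma - λI) = λ² - trace · λ + det = 0.
  trace = 4 + 8 = 12, det = 4·8 - (-1)² = 31.
Step 2 — discriminant:
  Δ = trace² - 4·det = 144 - 124 = 20.
Step 3 — eigenvalues:
  λ = (trace ± √Δ)/2 = (12 ± 4.4721)/2,
  λ_1 = 8.2361,  λ_2 = 3.7639.

Step 4 — unit eigenvector for λ_1: solve (Sigma - λ_1 I)v = 0. First row:
  (4 - 8.2361)·v_x + (-1)·v_y = 0, i.e. (-4.2361)·v_x + (-1)·v_y = 0,
  so v ∝ (b, λ_1 - a) = (-1, 4.2361); multiply by -1 so the first entry is positive: u = (1, -4.2361).
  ||u|| = √((1)² + (-4.2361)²) = √(18.9443) ≈ 4.3525,
  v_1 = u/||u|| ≈ (0.2298, -0.9732) (||v_1|| = 1).

λ_1 = 8.2361,  λ_2 = 3.7639;  v_1 ≈ (0.2298, -0.9732)


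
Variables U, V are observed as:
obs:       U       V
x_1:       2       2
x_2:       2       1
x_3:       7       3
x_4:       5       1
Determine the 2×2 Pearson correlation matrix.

Step 1 — column means:
  mean(U) = (2 + 2 + 7 + 5) / 4 = 16/4 = 4
  mean(V) = (2 + 1 + 3 + 1) / 4 = 7/4 = 1.75

Step 2 — sample variances and covariances s[i,j] = (1/(n-1)) · Σ_k (x_{k,i} - mean_i) · (x_{k,j} - mean_j), with n-1 = 3:
  s[U,U] = ((-2)·(-2) + (-2)·(-2) + (3)·(3) + (1)·(1)) / 3 = 18/3 = 6
  s[U,V] = ((-2)·(0.25) + (-2)·(-0.75) + (3)·(1.25) + (1)·(-0.75)) / 3 = 4/3 = 1.3333
  s[V,V] = ((0.25)·(0.25) + (-0.75)·(-0.75) + (1.25)·(1.25) + (-0.75)·(-0.75)) / 3 = 2.75/3 = 0.9167
  Sample standard deviations s_i = √(s[i,i]):
  s(U) = √(6) = 2.4495
  s(V) = √(0.9167) = 0.9574

Step 3 — r_{ij} = s_{ij} / (s_i · s_j):
  r[U,U] = 1 (diagonal).
  r[U,V] = 1.3333 / (2.4495 · 0.9574) = 1.3333 / 2.3452 = 0.5685
  r[V,V] = 1 (diagonal).

R is symmetric with unit diagonal. Assembling:

R = [[1, 0.5685],
 [0.5685, 1]]


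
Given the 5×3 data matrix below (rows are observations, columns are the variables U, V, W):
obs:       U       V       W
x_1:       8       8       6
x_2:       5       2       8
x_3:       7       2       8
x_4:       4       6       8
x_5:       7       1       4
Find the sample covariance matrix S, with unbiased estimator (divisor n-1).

Step 1 — column means:
  mean(U) = (8 + 5 + 7 + 4 + 7) / 5 = 31/5 = 6.2
  mean(V) = (8 + 2 + 2 + 6 + 1) / 5 = 19/5 = 3.8
  mean(W) = (6 + 8 + 8 + 8 + 4) / 5 = 34/5 = 6.8

Step 2 — sample covariance S[i,j] = (1/(n-1)) · Σ_k (x_{k,i} - mean_i) · (x_{k,j} - mean_j), with n-1 = 4.
  S[U,U] = ((1.8)·(1.8) + (-1.2)·(-1.2) + (0.8)·(0.8) + (-2.2)·(-2.2) + (0.8)·(0.8)) / 4 = 10.8/4 = 2.7
  S[U,V] = ((1.8)·(4.2) + (-1.2)·(-1.8) + (0.8)·(-1.8) + (-2.2)·(2.2) + (0.8)·(-2.8)) / 4 = 1.2/4 = 0.3
  S[U,W] = ((1.8)·(-0.8) + (-1.2)·(1.2) + (0.8)·(1.2) + (-2.2)·(1.2) + (0.8)·(-2.8)) / 4 = -6.8/4 = -1.7
  S[V,V] = ((4.2)·(4.2) + (-1.8)·(-1.8) + (-1.8)·(-1.8) + (2.2)·(2.2) + (-2.8)·(-2.8)) / 4 = 36.8/4 = 9.2
  S[V,W] = ((4.2)·(-0.8) + (-1.8)·(1.2) + (-1.8)·(1.2) + (2.2)·(1.2) + (-2.8)·(-2.8)) / 4 = 2.8/4 = 0.7
  S[W,W] = ((-0.8)·(-0.8) + (1.2)·(1.2) + (1.2)·(1.2) + (1.2)·(1.2) + (-2.8)·(-2.8)) / 4 = 12.8/4 = 3.2

S is symmetric (S[j,i] = S[i,j]). Assembling:

S = [[2.7, 0.3, -1.7],
 [0.3, 9.2, 0.7],
 [-1.7, 0.7, 3.2]]


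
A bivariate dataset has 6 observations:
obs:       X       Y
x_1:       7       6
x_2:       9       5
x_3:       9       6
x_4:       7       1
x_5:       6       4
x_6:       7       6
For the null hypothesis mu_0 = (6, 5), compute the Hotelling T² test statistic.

Step 1 — sample mean vector:
  mean(X) = (7 + 9 + 9 + 7 + 6 + 7) / 6 = 45/6 = 7.5
  mean(Y) = (6 + 5 + 6 + 1 + 4 + 6) / 6 = 28/6 = 4.6667
  x̄ = (7.5, 4.6667),  deviation x̄ - mu_0 = (7.5, 4.6667) - (6, 5) = (1.5, -0.3333).

Step 2 — sample covariance matrix, S[i,j] = (1/(n-1)) · Σ_k (x_{k,i} - mean_i) · (x_{k,j} - mean_j), divisor n-1 = 5:
  S[X,X] = ((-0.5)·(-0.5) + (1.5)·(1.5) + (1.5)·(1.5) + (-0.5)·(-0.5) + (-1.5)·(-1.5) + (-0.5)·(-0.5)) / 5 = 7.5/5 = 1.5
  S[X,Y] = ((-0.5)·(1.3333) + (1.5)·(0.3333) + (1.5)·(1.3333) + (-0.5)·(-3.6667) + (-1.5)·(-0.6667) + (-0.5)·(1.3333)) / 5 = 4/5 = 0.8
  S[Y,Y] = ((1.3333)·(1.3333) + (0.3333)·(0.3333) + (1.3333)·(1.3333) + (-3.6667)·(-3.6667) + (-0.6667)·(-0.6667) + (1.3333)·(1.3333)) / 5 = 19.3333/5 = 3.8667
  S = [[1.5, 0.8],
 [0.8, 3.8667]].

Step 3 — invert S. det(S) = 1.5·3.8667 - (0.8)² = 5.16.
  S^{-1} = (1/det) · [[d, -b], [-b, a]] = [[0.7494, -0.155],
 [-0.155, 0.2907]].

Step 4 — quadratic form (x̄ - mu_0)^T · S^{-1} · (x̄ - mu_0):
  S^{-1} · (x̄ - mu_0) = (1.1757, -0.3295),
  (x̄ - mu_0)^T · [...] = (1.5)·(1.1757) + (-0.3333)·(-0.3295) = 1.8734.

Step 5 — scale by n: T² = 6 · 1.8734 = 11.2403.

T² ≈ 11.2403


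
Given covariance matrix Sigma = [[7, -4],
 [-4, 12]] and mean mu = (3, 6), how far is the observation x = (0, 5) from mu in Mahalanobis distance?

Step 1 — centre the observation: (x - mu) = (-3, -1).

Step 2 — invert Sigma. det(Sigma) = 7·12 - (-4)² = 68.
  Sigma^{-1} = (1/det) · [[d, -b], [-b, a]] = [[0.1765, 0.0588],
 [0.0588, 0.1029]].

Step 3 — form the quadratic (x - mu)^T · Sigma^{-1} · (x - mu):
  Sigma^{-1} · (x - mu) = (-0.5882, -0.2794).
  (x - mu)^T · [Sigma^{-1} · (x - mu)] = (-3)·(-0.5882) + (-1)·(-0.2794) = 2.0441.

Step 4 — take square root: d = √(2.0441) ≈ 1.4297.

d(x, mu) = √(2.0441) ≈ 1.4297


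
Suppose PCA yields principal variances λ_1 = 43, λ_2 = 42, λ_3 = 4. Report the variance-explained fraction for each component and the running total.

Step 1 — total variance = trace(Sigma) = Σ λ_i = 43 + 42 + 4 = 89.

Step 2 — fraction explained by component i = λ_i / Σ λ:
  PC1: 43/89 = 0.4831
  PC2: 42/89 = 0.4719
  PC3: 4/89 = 0.0449

Step 3 — cumulative fraction after k components = (λ_1 + ... + λ_k) / Σ λ:
  k = 1: 43/89 = 0.4831
  k = 2: (43 + 42)/89 = 85/89 = 0.9551
  k = 3: (43 + 42 + 4)/89 = 89/89 = 1

Summary (fraction, with percent):

explained: PC1 0.4831 (48.31%), PC2 0.4719 (47.19%), PC3 0.0449 (4.49%);  cumulative: 0.4831, 0.9551, 1


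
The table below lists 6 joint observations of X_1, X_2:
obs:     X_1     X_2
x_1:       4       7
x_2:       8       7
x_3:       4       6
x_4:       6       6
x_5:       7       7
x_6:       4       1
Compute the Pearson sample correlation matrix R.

Step 1 — column means:
  mean(X_1) = (4 + 8 + 4 + 6 + 7 + 4) / 6 = 33/6 = 5.5
  mean(X_2) = (7 + 7 + 6 + 6 + 7 + 1) / 6 = 34/6 = 5.6667

Step 2 — sample variances and covariances s[i,j] = (1/(n-1)) · Σ_k (x_{k,i} - mean_i) · (x_{k,j} - mean_j), with n-1 = 5:
  s[X_1,X_1] = ((-1.5)·(-1.5) + (2.5)·(2.5) + (-1.5)·(-1.5) + (0.5)·(0.5) + (1.5)·(1.5) + (-1.5)·(-1.5)) / 5 = 15.5/5 = 3.1
  s[X_1,X_2] = ((-1.5)·(1.3333) + (2.5)·(1.3333) + (-1.5)·(0.3333) + (0.5)·(0.3333) + (1.5)·(1.3333) + (-1.5)·(-4.6667)) / 5 = 10/5 = 2
  s[X_2,X_2] = ((1.3333)·(1.3333) + (1.3333)·(1.3333) + (0.3333)·(0.3333) + (0.3333)·(0.3333) + (1.3333)·(1.3333) + (-4.6667)·(-4.6667)) / 5 = 27.3333/5 = 5.4667
  Sample standard deviations s_i = √(s[i,i]):
  s(X_1) = √(3.1) = 1.7607
  s(X_2) = √(5.4667) = 2.3381

Step 3 — r_{ij} = s_{ij} / (s_i · s_j):
  r[X_1,X_1] = 1 (diagonal).
  r[X_1,X_2] = 2 / (1.7607 · 2.3381) = 2 / 4.1166 = 0.4858
  r[X_2,X_2] = 1 (diagonal).

R is symmetric with unit diagonal. Assembling:

R = [[1, 0.4858],
 [0.4858, 1]]


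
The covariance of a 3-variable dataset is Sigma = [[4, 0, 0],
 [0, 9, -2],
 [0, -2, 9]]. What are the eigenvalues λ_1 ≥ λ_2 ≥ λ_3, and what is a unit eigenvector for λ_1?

Step 1 — characteristic polynomial p(λ) = det(λI - Sigma) = λ³ - tr·λ² + c_1·λ - det, where tr = trace, c_1 = sum of the principal 2×2 minors, det = det(Sigma):
  tr = 4 + 9 + 9 = 22,
  c_1 = (4·9 - (0)²) + (4·9 - (0)²) + (9·9 - (-2)²) = 36 + 36 + 77 = 149,
  det = 4·(9·9 - (-2)²) - (0)·((0)·9 - (-2)·(0)) + (0)·((0)·(-2) - 9·(0)) = 4·(77) - (0)·(0) + (0)·(0) = 308.
  So p(λ) = λ³ - 22λ² + 149λ - 308.
Step 2 — look for an integer root (rational root theorem: any rational root is an integer divisor of 308). Testing λ = 4:
  p(4) = 64 - 352 + 596 - 308 = 0  ✓
  Dividing out (λ - 4): p(λ) = (λ - 4)(λ² - 18λ + 77).
Step 3 — remaining eigenvalues from the quadratic λ² - 18λ + 77 = 0:
  Δ = 18² - 4·77 = 324 - 308 = 16,  λ = (18 ± √16)/2 = (18 ± 4)/2 = 11 or 7.
  Sorted: λ_1 = 11,  λ_2 = 7,  λ_3 = 4  (check: sum = 22 = tr ✓).

Step 4 — unit eigenvector for λ_1 = 11: v spans the null space of (Sigma - λ_1 I), whose rows are
  r_1 = (-7, 0, 0),  r_2 = (0, -2, -2),  r_3 = (0, -2, -2).
  v is orthogonal to every row, so take v ∝ r_1 × r_2 = ((0)·(-2) - (0)·(-2), (0)·(0) - (-7)·(-2), (-7)·(-2) - (0)·(0)) = (0, -14, 14).
  Rescale (divide by 14; multiply by -1 so the first nonzero entry is positive): u = (0, 1, -1).
  ||u|| = √((0)² + (1)² + (-1)²) = √(2) ≈ 1.4142,  v_1 = u/||u|| ≈ (0, 0.7071, -0.7071) (||v_1|| = 1).

λ_1 = 11,  λ_2 = 7,  λ_3 = 4;  v_1 ≈ (0, 0.7071, -0.7071)


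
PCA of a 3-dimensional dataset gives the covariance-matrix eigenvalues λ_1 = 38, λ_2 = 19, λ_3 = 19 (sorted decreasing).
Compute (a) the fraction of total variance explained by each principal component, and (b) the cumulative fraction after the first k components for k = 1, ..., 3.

Step 1 — total variance = trace(Sigma) = Σ λ_i = 38 + 19 + 19 = 76.

Step 2 — fraction explained by component i = λ_i / Σ λ:
  PC1: 38/76 = 0.5
  PC2: 19/76 = 0.25
  PC3: 19/76 = 0.25

Step 3 — cumulative fraction after k components = (λ_1 + ... + λ_k) / Σ λ:
  k = 1: 38/76 = 0.5
  k = 2: (38 + 19)/76 = 57/76 = 0.75
  k = 3: (38 + 19 + 19)/76 = 76/76 = 1

Summary (fraction, with percent):

explained: PC1 0.5 (50%), PC2 0.25 (25%), PC3 0.25 (25%);  cumulative: 0.5, 0.75, 1


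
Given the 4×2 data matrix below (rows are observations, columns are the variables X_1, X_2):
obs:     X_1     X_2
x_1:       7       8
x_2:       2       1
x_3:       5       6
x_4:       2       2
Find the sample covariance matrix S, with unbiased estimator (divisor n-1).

Step 1 — column means:
  mean(X_1) = (7 + 2 + 5 + 2) / 4 = 16/4 = 4
  mean(X_2) = (8 + 1 + 6 + 2) / 4 = 17/4 = 4.25

Step 2 — sample covariance S[i,j] = (1/(n-1)) · Σ_k (x_{k,i} - mean_i) · (x_{k,j} - mean_j), with n-1 = 3.
  S[X_1,X_1] = ((3)·(3) + (-2)·(-2) + (1)·(1) + (-2)·(-2)) / 3 = 18/3 = 6
  S[X_1,X_2] = ((3)·(3.75) + (-2)·(-3.25) + (1)·(1.75) + (-2)·(-2.25)) / 3 = 24/3 = 8
  S[X_2,X_2] = ((3.75)·(3.75) + (-3.25)·(-3.25) + (1.75)·(1.75) + (-2.25)·(-2.25)) / 3 = 32.75/3 = 10.9167

S is symmetric (S[j,i] = S[i,j]). Assembling:

S = [[6, 8],
 [8, 10.9167]]


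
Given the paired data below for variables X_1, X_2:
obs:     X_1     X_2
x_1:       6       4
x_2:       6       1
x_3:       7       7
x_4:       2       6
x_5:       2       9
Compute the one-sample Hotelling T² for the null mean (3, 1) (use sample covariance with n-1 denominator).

Step 1 — sample mean vector:
  mean(X_1) = (6 + 6 + 7 + 2 + 2) / 5 = 23/5 = 4.6
  mean(X_2) = (4 + 1 + 7 + 6 + 9) / 5 = 27/5 = 5.4
  x̄ = (4.6, 5.4),  deviation x̄ - mu_0 = (4.6, 5.4) - (3, 1) = (1.6, 4.4).

Step 2 — sample covariance matrix, S[i,j] = (1/(n-1)) · Σ_k (x_{k,i} - mean_i) · (x_{k,j} - mean_j), divisor n-1 = 4:
  S[X_1,X_1] = ((1.4)·(1.4) + (1.4)·(1.4) + (2.4)·(2.4) + (-2.6)·(-2.6) + (-2.6)·(-2.6)) / 4 = 23.2/4 = 5.8
  S[X_1,X_2] = ((1.4)·(-1.4) + (1.4)·(-4.4) + (2.4)·(1.6) + (-2.6)·(0.6) + (-2.6)·(3.6)) / 4 = -15.2/4 = -3.8
  S[X_2,X_2] = ((-1.4)·(-1.4) + (-4.4)·(-4.4) + (1.6)·(1.6) + (0.6)·(0.6) + (3.6)·(3.6)) / 4 = 37.2/4 = 9.3
  S = [[5.8, -3.8],
 [-3.8, 9.3]].

Step 3 — invert S. det(S) = 5.8·9.3 - (-3.8)² = 39.5.
  S^{-1} = (1/det) · [[d, -b], [-b, a]] = [[0.2354, 0.0962],
 [0.0962, 0.1468]].

Step 4 — quadratic form (x̄ - mu_0)^T · S^{-1} · (x̄ - mu_0):
  S^{-1} · (x̄ - mu_0) = (0.8, 0.8),
  (x̄ - mu_0)^T · [...] = (1.6)·(0.8) + (4.4)·(0.8) = 4.8.

Step 5 — scale by n: T² = 5 · 4.8 = 24.

T² ≈ 24


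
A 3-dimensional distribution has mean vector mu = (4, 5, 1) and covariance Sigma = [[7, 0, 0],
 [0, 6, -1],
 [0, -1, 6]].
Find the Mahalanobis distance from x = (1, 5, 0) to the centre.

Step 1 — centre the observation: (x - mu) = (-3, 0, -1).

Step 2 — invert Sigma (cofactor / det for 3×3, or solve directly):
  Sigma^{-1} = [[0.1429, 0, 0],
 [0, 0.1714, 0.0286],
 [0, 0.0286, 0.1714]].

Step 3 — form the quadratic (x - mu)^T · Sigma^{-1} · (x - mu):
  Sigma^{-1} · (x - mu) = (-0.4286, -0.0286, -0.1714).
  (x - mu)^T · [Sigma^{-1} · (x - mu)] = (-3)·(-0.4286) + (0)·(-0.0286) + (-1)·(-0.1714) = 1.4571.

Step 4 — take square root: d = √(1.4571) ≈ 1.2071.

d(x, mu) = √(1.4571) ≈ 1.2071


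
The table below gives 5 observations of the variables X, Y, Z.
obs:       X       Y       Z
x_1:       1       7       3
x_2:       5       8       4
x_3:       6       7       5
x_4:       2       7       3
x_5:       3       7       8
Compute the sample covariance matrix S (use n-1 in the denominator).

Step 1 — column means:
  mean(X) = (1 + 5 + 6 + 2 + 3) / 5 = 17/5 = 3.4
  mean(Y) = (7 + 8 + 7 + 7 + 7) / 5 = 36/5 = 7.2
  mean(Z) = (3 + 4 + 5 + 3 + 8) / 5 = 23/5 = 4.6

Step 2 — sample covariance S[i,j] = (1/(n-1)) · Σ_k (x_{k,i} - mean_i) · (x_{k,j} - mean_j), with n-1 = 4.
  S[X,X] = ((-2.4)·(-2.4) + (1.6)·(1.6) + (2.6)·(2.6) + (-1.4)·(-1.4) + (-0.4)·(-0.4)) / 4 = 17.2/4 = 4.3
  S[X,Y] = ((-2.4)·(-0.2) + (1.6)·(0.8) + (2.6)·(-0.2) + (-1.4)·(-0.2) + (-0.4)·(-0.2)) / 4 = 1.6/4 = 0.4
  S[X,Z] = ((-2.4)·(-1.6) + (1.6)·(-0.6) + (2.6)·(0.4) + (-1.4)·(-1.6) + (-0.4)·(3.4)) / 4 = 4.8/4 = 1.2
  S[Y,Y] = ((-0.2)·(-0.2) + (0.8)·(0.8) + (-0.2)·(-0.2) + (-0.2)·(-0.2) + (-0.2)·(-0.2)) / 4 = 0.8/4 = 0.2
  S[Y,Z] = ((-0.2)·(-1.6) + (0.8)·(-0.6) + (-0.2)·(0.4) + (-0.2)·(-1.6) + (-0.2)·(3.4)) / 4 = -0.6/4 = -0.15
  S[Z,Z] = ((-1.6)·(-1.6) + (-0.6)·(-0.6) + (0.4)·(0.4) + (-1.6)·(-1.6) + (3.4)·(3.4)) / 4 = 17.2/4 = 4.3

S is symmetric (S[j,i] = S[i,j]). Assembling:

S = [[4.3, 0.4, 1.2],
 [0.4, 0.2, -0.15],
 [1.2, -0.15, 4.3]]


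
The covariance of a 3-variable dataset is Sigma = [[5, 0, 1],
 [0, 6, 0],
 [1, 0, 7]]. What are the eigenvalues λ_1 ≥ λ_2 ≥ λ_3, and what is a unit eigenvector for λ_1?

Step 1 — characteristic polynomial p(λ) = det(λI - Sigma) = λ³ - tr·λ² + c_1·λ - det, where tr = trace, c_1 = sum of the principal 2×2 minors, det = det(Sigma):
  tr = 5 + 6 + 7 = 18,
  c_1 = (5·6 - (0)²) + (5·7 - (1)²) + (6·7 - (0)²) = 30 + 34 + 42 = 106,
  det = 5·(6·7 - (0)²) - (0)·((0)·7 - (0)·(1)) + (1)·((0)·(0) - 6·(1)) = 5·(42) - (0)·(0) + (1)·(-6) = 204.
  So p(λ) = λ³ - 18λ² + 106λ - 204.
Step 2 — look for an integer root (rational root theorem: any rational root is an integer divisor of 204). Testing λ = 6:
  p(6) = 216 - 648 + 636 - 204 = 0  ✓
  Dividing out (λ - 6): p(λ) = (λ - 6)(λ² - 12λ + 34).
Step 3 — remaining eigenvalues from the quadratic λ² - 12λ + 34 = 0:
  Δ = 12² - 4·34 = 144 - 136 = 8,  λ = (12 ± √8)/2 = (12 ± 2.8284)/2 ≈ 7.4142 or 4.5858.
  Sorted: λ_1 = 7.4142,  λ_2 = 6,  λ_3 = 4.5858  (check: sum = 18 = tr ✓).

Step 4 — unit eigenvector for λ_1 ≈ 7.4142: v spans the null space of (Sigma - λ_1 I), whose rows are
  r_1 = (-2.4142, 0, 1),  r_2 = (0, -1.4142, 0),  r_3 = (1, 0, -0.4142).
  v is orthogonal to every row, so take v ∝ r_1 × r_2 = ((0)·(0) - (1)·(-1.4142), (1)·(0) - (-2.4142)·(0), (-2.4142)·(-1.4142) - (0)·(0)) ≈ (1.4142, 0, 3.4142).
  Let u = (1.4142, 0, 3.4142).
  ||u|| = √((1.4142)² + (0)² + (3.4142)²) = √(13.6569) ≈ 3.6955,  v_1 = u/||u|| ≈ (0.3827, 0, 0.9239) (||v_1|| = 1).

λ_1 = 7.4142,  λ_2 = 6,  λ_3 = 4.5858;  v_1 ≈ (0.3827, 0, 0.9239)


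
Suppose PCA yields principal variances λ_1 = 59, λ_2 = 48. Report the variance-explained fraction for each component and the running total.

Step 1 — total variance = trace(Sigma) = Σ λ_i = 59 + 48 = 107.

Step 2 — fraction explained by component i = λ_i / Σ λ:
  PC1: 59/107 = 0.5514
  PC2: 48/107 = 0.4486

Step 3 — cumulative fraction after k components = (λ_1 + ... + λ_k) / Σ λ:
  k = 1: 59/107 = 0.5514
  k = 2: (59 + 48)/107 = 107/107 = 1

Summary (fraction, with percent):

explained: PC1 0.5514 (55.14%), PC2 0.4486 (44.86%);  cumulative: 0.5514, 1


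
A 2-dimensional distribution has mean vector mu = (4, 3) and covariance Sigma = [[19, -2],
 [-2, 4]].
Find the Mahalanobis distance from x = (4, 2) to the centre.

Step 1 — centre the observation: (x - mu) = (0, -1).

Step 2 — invert Sigma. det(Sigma) = 19·4 - (-2)² = 72.
  Sigma^{-1} = (1/det) · [[d, -b], [-b, a]] = [[0.0556, 0.0278],
 [0.0278, 0.2639]].

Step 3 — form the quadratic (x - mu)^T · Sigma^{-1} · (x - mu):
  Sigma^{-1} · (x - mu) = (-0.0278, -0.2639).
  (x - mu)^T · [Sigma^{-1} · (x - mu)] = (0)·(-0.0278) + (-1)·(-0.2639) = 0.2639.

Step 4 — take square root: d = √(0.2639) ≈ 0.5137.

d(x, mu) = √(0.2639) ≈ 0.5137


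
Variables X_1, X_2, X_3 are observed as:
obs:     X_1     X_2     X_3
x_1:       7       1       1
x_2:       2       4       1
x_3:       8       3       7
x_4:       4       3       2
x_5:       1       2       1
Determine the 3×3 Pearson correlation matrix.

Step 1 — column means:
  mean(X_1) = (7 + 2 + 8 + 4 + 1) / 5 = 22/5 = 4.4
  mean(X_2) = (1 + 4 + 3 + 3 + 2) / 5 = 13/5 = 2.6
  mean(X_3) = (1 + 1 + 7 + 2 + 1) / 5 = 12/5 = 2.4

Step 2 — sample variances and covariances s[i,j] = (1/(n-1)) · Σ_k (x_{k,i} - mean_i) · (x_{k,j} - mean_j), with n-1 = 4:
  s[X_1,X_1] = ((2.6)·(2.6) + (-2.4)·(-2.4) + (3.6)·(3.6) + (-0.4)·(-0.4) + (-3.4)·(-3.4)) / 4 = 37.2/4 = 9.3
  s[X_1,X_2] = ((2.6)·(-1.6) + (-2.4)·(1.4) + (3.6)·(0.4) + (-0.4)·(0.4) + (-3.4)·(-0.6)) / 4 = -4.2/4 = -1.05
  s[X_1,X_3] = ((2.6)·(-1.4) + (-2.4)·(-1.4) + (3.6)·(4.6) + (-0.4)·(-0.4) + (-3.4)·(-1.4)) / 4 = 21.2/4 = 5.3
  s[X_2,X_2] = ((-1.6)·(-1.6) + (1.4)·(1.4) + (0.4)·(0.4) + (0.4)·(0.4) + (-0.6)·(-0.6)) / 4 = 5.2/4 = 1.3
  s[X_2,X_3] = ((-1.6)·(-1.4) + (1.4)·(-1.4) + (0.4)·(4.6) + (0.4)·(-0.4) + (-0.6)·(-1.4)) / 4 = 2.8/4 = 0.7
  s[X_3,X_3] = ((-1.4)·(-1.4) + (-1.4)·(-1.4) + (4.6)·(4.6) + (-0.4)·(-0.4) + (-1.4)·(-1.4)) / 4 = 27.2/4 = 6.8
  Sample standard deviations s_i = √(s[i,i]):
  s(X_1) = √(9.3) = 3.0496
  s(X_2) = √(1.3) = 1.1402
  s(X_3) = √(6.8) = 2.6077

Step 3 — r_{ij} = s_{ij} / (s_i · s_j):
  r[X_1,X_1] = 1 (diagonal).
  r[X_1,X_2] = -1.05 / (3.0496 · 1.1402) = -1.05 / 3.4771 = -0.302
  r[X_1,X_3] = 5.3 / (3.0496 · 2.6077) = 5.3 / 7.9524 = 0.6665
  r[X_2,X_2] = 1 (diagonal).
  r[X_2,X_3] = 0.7 / (1.1402 · 2.6077) = 0.7 / 2.9732 = 0.2354
  r[X_3,X_3] = 1 (diagonal).

R is symmetric with unit diagonal. Assembling:

R = [[1, -0.302, 0.6665],
 [-0.302, 1, 0.2354],
 [0.6665, 0.2354, 1]]


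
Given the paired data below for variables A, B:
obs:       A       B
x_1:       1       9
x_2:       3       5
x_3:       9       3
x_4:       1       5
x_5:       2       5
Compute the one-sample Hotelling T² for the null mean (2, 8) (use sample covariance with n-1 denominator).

Step 1 — sample mean vector:
  mean(A) = (1 + 3 + 9 + 1 + 2) / 5 = 16/5 = 3.2
  mean(B) = (9 + 5 + 3 + 5 + 5) / 5 = 27/5 = 5.4
  x̄ = (3.2, 5.4),  deviation x̄ - mu_0 = (3.2, 5.4) - (2, 8) = (1.2, -2.6).

Step 2 — sample covariance matrix, S[i,j] = (1/(n-1)) · Σ_k (x_{k,i} - mean_i) · (x_{k,j} - mean_j), divisor n-1 = 4:
  S[A,A] = ((-2.2)·(-2.2) + (-0.2)·(-0.2) + (5.8)·(5.8) + (-2.2)·(-2.2) + (-1.2)·(-1.2)) / 4 = 44.8/4 = 11.2
  S[A,B] = ((-2.2)·(3.6) + (-0.2)·(-0.4) + (5.8)·(-2.4) + (-2.2)·(-0.4) + (-1.2)·(-0.4)) / 4 = -20.4/4 = -5.1
  S[B,B] = ((3.6)·(3.6) + (-0.4)·(-0.4) + (-2.4)·(-2.4) + (-0.4)·(-0.4) + (-0.4)·(-0.4)) / 4 = 19.2/4 = 4.8
  S = [[11.2, -5.1],
 [-5.1, 4.8]].

Step 3 — invert S. det(S) = 11.2·4.8 - (-5.1)² = 27.75.
  S^{-1} = (1/det) · [[d, -b], [-b, a]] = [[0.173, 0.1838],
 [0.1838, 0.4036]].

Step 4 — quadratic form (x̄ - mu_0)^T · S^{-1} · (x̄ - mu_0):
  S^{-1} · (x̄ - mu_0) = (-0.2703, -0.8288),
  (x̄ - mu_0)^T · [...] = (1.2)·(-0.2703) + (-2.6)·(-0.8288) = 1.8306.

Step 5 — scale by n: T² = 5 · 1.8306 = 9.1532.

T² ≈ 9.1532


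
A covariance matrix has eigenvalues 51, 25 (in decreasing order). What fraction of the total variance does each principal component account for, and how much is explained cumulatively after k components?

Step 1 — total variance = trace(Sigma) = Σ λ_i = 51 + 25 = 76.

Step 2 — fraction explained by component i = λ_i / Σ λ:
  PC1: 51/76 = 0.6711
  PC2: 25/76 = 0.3289

Step 3 — cumulative fraction after k components = (λ_1 + ... + λ_k) / Σ λ:
  k = 1: 51/76 = 0.6711
  k = 2: (51 + 25)/76 = 76/76 = 1

Summary (fraction, with percent):

explained: PC1 0.6711 (67.11%), PC2 0.3289 (32.89%);  cumulative: 0.6711, 1


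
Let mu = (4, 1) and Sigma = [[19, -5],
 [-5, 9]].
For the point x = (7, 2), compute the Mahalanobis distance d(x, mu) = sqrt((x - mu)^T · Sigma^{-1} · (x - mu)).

Step 1 — centre the observation: (x - mu) = (3, 1).

Step 2 — invert Sigma. det(Sigma) = 19·9 - (-5)² = 146.
  Sigma^{-1} = (1/det) · [[d, -b], [-b, a]] = [[0.0616, 0.0342],
 [0.0342, 0.1301]].

Step 3 — form the quadratic (x - mu)^T · Sigma^{-1} · (x - mu):
  Sigma^{-1} · (x - mu) = (0.2192, 0.2329).
  (x - mu)^T · [Sigma^{-1} · (x - mu)] = (3)·(0.2192) + (1)·(0.2329) = 0.8904.

Step 4 — take square root: d = √(0.8904) ≈ 0.9436.

d(x, mu) = √(0.8904) ≈ 0.9436


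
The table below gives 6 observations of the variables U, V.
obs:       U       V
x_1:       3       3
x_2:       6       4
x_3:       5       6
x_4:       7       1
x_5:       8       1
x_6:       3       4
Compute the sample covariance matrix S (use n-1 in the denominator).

Step 1 — column means:
  mean(U) = (3 + 6 + 5 + 7 + 8 + 3) / 6 = 32/6 = 5.3333
  mean(V) = (3 + 4 + 6 + 1 + 1 + 4) / 6 = 19/6 = 3.1667

Step 2 — sample covariance S[i,j] = (1/(n-1)) · Σ_k (x_{k,i} - mean_i) · (x_{k,j} - mean_j), with n-1 = 5.
  S[U,U] = ((-2.3333)·(-2.3333) + (0.6667)·(0.6667) + (-0.3333)·(-0.3333) + (1.6667)·(1.6667) + (2.6667)·(2.6667) + (-2.3333)·(-2.3333)) / 5 = 21.3333/5 = 4.2667
  S[U,V] = ((-2.3333)·(-0.1667) + (0.6667)·(0.8333) + (-0.3333)·(2.8333) + (1.6667)·(-2.1667) + (2.6667)·(-2.1667) + (-2.3333)·(0.8333)) / 5 = -11.3333/5 = -2.2667
  S[V,V] = ((-0.1667)·(-0.1667) + (0.8333)·(0.8333) + (2.8333)·(2.8333) + (-2.1667)·(-2.1667) + (-2.1667)·(-2.1667) + (0.8333)·(0.8333)) / 5 = 18.8333/5 = 3.7667

S is symmetric (S[j,i] = S[i,j]). Assembling:

S = [[4.2667, -2.2667],
 [-2.2667, 3.7667]]


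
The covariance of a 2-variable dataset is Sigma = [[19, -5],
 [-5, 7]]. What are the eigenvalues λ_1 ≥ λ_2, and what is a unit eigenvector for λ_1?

Step 1 — characteristic polynomial of 2×2 Sigma:
  det(Sigma - λI) = λ² - trace · λ + det = 0.
  trace = 19 + 7 = 26, det = 19·7 - (-5)² = 108.
Step 2 — discriminant:
  Δ = trace² - 4·det = 676 - 432 = 244.
Step 3 — eigenvalues:
  λ = (trace ± √Δ)/2 = (26 ± 15.6205)/2,
  λ_1 = 20.8102,  λ_2 = 5.1898.

Step 4 — unit eigenvector for λ_1: solve (Sigma - λ_1 I)v = 0. First row:
  (19 - 20.8102)·v_x + (-5)·v_y = 0, i.e. (-1.8102)·v_x + (-5)·v_y = 0,
  so v ∝ (b, λ_1 - a) = (-5, 1.8102); multiply by -1 so the first entry is positive: u = (5, -1.8102).
  ||u|| = √((5)² + (-1.8102)²) = √(28.277) ≈ 5.3176,
  v_1 = u/||u|| ≈ (0.9403, -0.3404) (||v_1|| = 1).

λ_1 = 20.8102,  λ_2 = 5.1898;  v_1 ≈ (0.9403, -0.3404)


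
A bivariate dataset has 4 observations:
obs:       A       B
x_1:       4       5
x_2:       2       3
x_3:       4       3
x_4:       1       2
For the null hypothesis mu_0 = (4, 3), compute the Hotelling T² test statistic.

Step 1 — sample mean vector:
  mean(A) = (4 + 2 + 4 + 1) / 4 = 11/4 = 2.75
  mean(B) = (5 + 3 + 3 + 2) / 4 = 13/4 = 3.25
  x̄ = (2.75, 3.25),  deviation x̄ - mu_0 = (2.75, 3.25) - (4, 3) = (-1.25, 0.25).

Step 2 — sample covariance matrix, S[i,j] = (1/(n-1)) · Σ_k (x_{k,i} - mean_i) · (x_{k,j} - mean_j), divisor n-1 = 3:
  S[A,A] = ((1.25)·(1.25) + (-0.75)·(-0.75) + (1.25)·(1.25) + (-1.75)·(-1.75)) / 3 = 6.75/3 = 2.25
  S[A,B] = ((1.25)·(1.75) + (-0.75)·(-0.25) + (1.25)·(-0.25) + (-1.75)·(-1.25)) / 3 = 4.25/3 = 1.4167
  S[B,B] = ((1.75)·(1.75) + (-0.25)·(-0.25) + (-0.25)·(-0.25) + (-1.25)·(-1.25)) / 3 = 4.75/3 = 1.5833
  S = [[2.25, 1.4167],
 [1.4167, 1.5833]].

Step 3 — invert S. det(S) = 2.25·1.5833 - (1.4167)² = 1.5556.
  S^{-1} = (1/det) · [[d, -b], [-b, a]] = [[1.0179, -0.9107],
 [-0.9107, 1.4464]].

Step 4 — quadratic form (x̄ - mu_0)^T · S^{-1} · (x̄ - mu_0):
  S^{-1} · (x̄ - mu_0) = (-1.5, 1.5),
  (x̄ - mu_0)^T · [...] = (-1.25)·(-1.5) + (0.25)·(1.5) = 2.25.

Step 5 — scale by n: T² = 4 · 2.25 = 9.

T² ≈ 9


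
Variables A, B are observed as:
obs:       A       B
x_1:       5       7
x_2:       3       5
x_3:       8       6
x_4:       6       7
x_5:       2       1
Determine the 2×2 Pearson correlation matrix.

Step 1 — column means:
  mean(A) = (5 + 3 + 8 + 6 + 2) / 5 = 24/5 = 4.8
  mean(B) = (7 + 5 + 6 + 7 + 1) / 5 = 26/5 = 5.2

Step 2 — sample variances and covariances s[i,j] = (1/(n-1)) · Σ_k (x_{k,i} - mean_i) · (x_{k,j} - mean_j), with n-1 = 4:
  s[A,A] = ((0.2)·(0.2) + (-1.8)·(-1.8) + (3.2)·(3.2) + (1.2)·(1.2) + (-2.8)·(-2.8)) / 4 = 22.8/4 = 5.7
  s[A,B] = ((0.2)·(1.8) + (-1.8)·(-0.2) + (3.2)·(0.8) + (1.2)·(1.8) + (-2.8)·(-4.2)) / 4 = 17.2/4 = 4.3
  s[B,B] = ((1.8)·(1.8) + (-0.2)·(-0.2) + (0.8)·(0.8) + (1.8)·(1.8) + (-4.2)·(-4.2)) / 4 = 24.8/4 = 6.2
  Sample standard deviations s_i = √(s[i,i]):
  s(A) = √(5.7) = 2.3875
  s(B) = √(6.2) = 2.49

Step 3 — r_{ij} = s_{ij} / (s_i · s_j):
  r[A,A] = 1 (diagonal).
  r[A,B] = 4.3 / (2.3875 · 2.49) = 4.3 / 5.9447 = 0.7233
  r[B,B] = 1 (diagonal).

R is symmetric with unit diagonal. Assembling:

R = [[1, 0.7233],
 [0.7233, 1]]


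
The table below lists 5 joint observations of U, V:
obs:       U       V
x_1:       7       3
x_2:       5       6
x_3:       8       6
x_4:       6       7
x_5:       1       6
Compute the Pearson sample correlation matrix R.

Step 1 — column means:
  mean(U) = (7 + 5 + 8 + 6 + 1) / 5 = 27/5 = 5.4
  mean(V) = (3 + 6 + 6 + 7 + 6) / 5 = 28/5 = 5.6

Step 2 — sample variances and covariances s[i,j] = (1/(n-1)) · Σ_k (x_{k,i} - mean_i) · (x_{k,j} - mean_j), with n-1 = 4:
  s[U,U] = ((1.6)·(1.6) + (-0.4)·(-0.4) + (2.6)·(2.6) + (0.6)·(0.6) + (-4.4)·(-4.4)) / 4 = 29.2/4 = 7.3
  s[U,V] = ((1.6)·(-2.6) + (-0.4)·(0.4) + (2.6)·(0.4) + (0.6)·(1.4) + (-4.4)·(0.4)) / 4 = -4.2/4 = -1.05
  s[V,V] = ((-2.6)·(-2.6) + (0.4)·(0.4) + (0.4)·(0.4) + (1.4)·(1.4) + (0.4)·(0.4)) / 4 = 9.2/4 = 2.3
  Sample standard deviations s_i = √(s[i,i]):
  s(U) = √(7.3) = 2.7019
  s(V) = √(2.3) = 1.5166

Step 3 — r_{ij} = s_{ij} / (s_i · s_j):
  r[U,U] = 1 (diagonal).
  r[U,V] = -1.05 / (2.7019 · 1.5166) = -1.05 / 4.0976 = -0.2563
  r[V,V] = 1 (diagonal).

R is symmetric with unit diagonal. Assembling:

R = [[1, -0.2563],
 [-0.2563, 1]]


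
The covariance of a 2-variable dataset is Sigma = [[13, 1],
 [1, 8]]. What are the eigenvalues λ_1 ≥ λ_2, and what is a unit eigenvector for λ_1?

Step 1 — characteristic polynomial of 2×2 Sigma:
  det(Sigma - λI) = λ² - trace · λ + det = 0.
  trace = 13 + 8 = 21, det = 13·8 - (1)² = 103.
Step 2 — discriminant:
  Δ = trace² - 4·det = 441 - 412 = 29.
Step 3 — eigenvalues:
  λ = (trace ± √Δ)/2 = (21 ± 5.3852)/2,
  λ_1 = 13.1926,  λ_2 = 7.8074.

Step 4 — unit eigenvector for λ_1: solve (Sigma - λ_1 I)v = 0. First row:
  (13 - 13.1926)·v_x + (1)·v_y = 0, i.e. (-0.1926)·v_x + (1)·v_y = 0,
  so v ∝ (b, λ_1 - a) = (1, 0.1926) = u.
  ||u|| = √((1)² + (0.1926)²) = √(1.0371) ≈ 1.0184,
  v_1 = u/||u|| ≈ (0.982, 0.1891) (||v_1|| = 1).

λ_1 = 13.1926,  λ_2 = 7.8074;  v_1 ≈ (0.982, 0.1891)


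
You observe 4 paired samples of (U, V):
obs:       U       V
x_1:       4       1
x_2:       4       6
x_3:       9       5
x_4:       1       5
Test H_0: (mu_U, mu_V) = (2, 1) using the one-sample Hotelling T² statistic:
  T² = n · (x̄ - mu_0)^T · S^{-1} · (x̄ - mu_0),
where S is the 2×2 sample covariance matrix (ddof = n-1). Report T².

Step 1 — sample mean vector:
  mean(U) = (4 + 4 + 9 + 1) / 4 = 18/4 = 4.5
  mean(V) = (1 + 6 + 5 + 5) / 4 = 17/4 = 4.25
  x̄ = (4.5, 4.25),  deviation x̄ - mu_0 = (4.5, 4.25) - (2, 1) = (2.5, 3.25).

Step 2 — sample covariance matrix, S[i,j] = (1/(n-1)) · Σ_k (x_{k,i} - mean_i) · (x_{k,j} - mean_j), divisor n-1 = 3:
  S[U,U] = ((-0.5)·(-0.5) + (-0.5)·(-0.5) + (4.5)·(4.5) + (-3.5)·(-3.5)) / 3 = 33/3 = 11
  S[U,V] = ((-0.5)·(-3.25) + (-0.5)·(1.75) + (4.5)·(0.75) + (-3.5)·(0.75)) / 3 = 1.5/3 = 0.5
  S[V,V] = ((-3.25)·(-3.25) + (1.75)·(1.75) + (0.75)·(0.75) + (0.75)·(0.75)) / 3 = 14.75/3 = 4.9167
  S = [[11, 0.5],
 [0.5, 4.9167]].

Step 3 — invert S. det(S) = 11·4.9167 - (0.5)² = 53.8333.
  S^{-1} = (1/det) · [[d, -b], [-b, a]] = [[0.0913, -0.0093],
 [-0.0093, 0.2043]].

Step 4 — quadratic form (x̄ - mu_0)^T · S^{-1} · (x̄ - mu_0):
  S^{-1} · (x̄ - mu_0) = (0.1981, 0.6409),
  (x̄ - mu_0)^T · [...] = (2.5)·(0.1981) + (3.25)·(0.6409) = 2.5782.

Step 5 — scale by n: T² = 4 · 2.5782 = 10.3127.

T² ≈ 10.3127


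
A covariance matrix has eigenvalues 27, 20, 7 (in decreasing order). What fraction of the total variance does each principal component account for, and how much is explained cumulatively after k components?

Step 1 — total variance = trace(Sigma) = Σ λ_i = 27 + 20 + 7 = 54.

Step 2 — fraction explained by component i = λ_i / Σ λ:
  PC1: 27/54 = 0.5
  PC2: 20/54 = 0.3704
  PC3: 7/54 = 0.1296

Step 3 — cumulative fraction after k components = (λ_1 + ... + λ_k) / Σ λ:
  k = 1: 27/54 = 0.5
  k = 2: (27 + 20)/54 = 47/54 = 0.8704
  k = 3: (27 + 20 + 7)/54 = 54/54 = 1

Summary (fraction, with percent):

explained: PC1 0.5 (50%), PC2 0.3704 (37.04%), PC3 0.1296 (12.96%);  cumulative: 0.5, 0.8704, 1


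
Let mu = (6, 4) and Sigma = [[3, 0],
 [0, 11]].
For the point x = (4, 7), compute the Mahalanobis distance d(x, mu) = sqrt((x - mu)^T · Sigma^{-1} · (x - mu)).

Step 1 — centre the observation: (x - mu) = (-2, 3).

Step 2 — invert Sigma. det(Sigma) = 3·11 - (0)² = 33.
  Sigma^{-1} = (1/det) · [[d, -b], [-b, a]] = [[0.3333, 0],
 [0, 0.0909]].

Step 3 — form the quadratic (x - mu)^T · Sigma^{-1} · (x - mu):
  Sigma^{-1} · (x - mu) = (-0.6667, 0.2727).
  (x - mu)^T · [Sigma^{-1} · (x - mu)] = (-2)·(-0.6667) + (3)·(0.2727) = 2.1515.

Step 4 — take square root: d = √(2.1515) ≈ 1.4668.

d(x, mu) = √(2.1515) ≈ 1.4668


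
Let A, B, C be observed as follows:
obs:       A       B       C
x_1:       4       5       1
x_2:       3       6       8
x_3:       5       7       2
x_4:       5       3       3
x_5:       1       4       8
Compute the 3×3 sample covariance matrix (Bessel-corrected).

Step 1 — column means:
  mean(A) = (4 + 3 + 5 + 5 + 1) / 5 = 18/5 = 3.6
  mean(B) = (5 + 6 + 7 + 3 + 4) / 5 = 25/5 = 5
  mean(C) = (1 + 8 + 2 + 3 + 8) / 5 = 22/5 = 4.4

Step 2 — sample covariance S[i,j] = (1/(n-1)) · Σ_k (x_{k,i} - mean_i) · (x_{k,j} - mean_j), with n-1 = 4.
  S[A,A] = ((0.4)·(0.4) + (-0.6)·(-0.6) + (1.4)·(1.4) + (1.4)·(1.4) + (-2.6)·(-2.6)) / 4 = 11.2/4 = 2.8
  S[A,B] = ((0.4)·(0) + (-0.6)·(1) + (1.4)·(2) + (1.4)·(-2) + (-2.6)·(-1)) / 4 = 2/4 = 0.5
  S[A,C] = ((0.4)·(-3.4) + (-0.6)·(3.6) + (1.4)·(-2.4) + (1.4)·(-1.4) + (-2.6)·(3.6)) / 4 = -18.2/4 = -4.55
  S[B,B] = ((0)·(0) + (1)·(1) + (2)·(2) + (-2)·(-2) + (-1)·(-1)) / 4 = 10/4 = 2.5
  S[B,C] = ((0)·(-3.4) + (1)·(3.6) + (2)·(-2.4) + (-2)·(-1.4) + (-1)·(3.6)) / 4 = -2/4 = -0.5
  S[C,C] = ((-3.4)·(-3.4) + (3.6)·(3.6) + (-2.4)·(-2.4) + (-1.4)·(-1.4) + (3.6)·(3.6)) / 4 = 45.2/4 = 11.3

S is symmetric (S[j,i] = S[i,j]). Assembling:

S = [[2.8, 0.5, -4.55],
 [0.5, 2.5, -0.5],
 [-4.55, -0.5, 11.3]]


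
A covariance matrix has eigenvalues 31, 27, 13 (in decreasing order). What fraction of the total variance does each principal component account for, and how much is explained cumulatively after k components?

Step 1 — total variance = trace(Sigma) = Σ λ_i = 31 + 27 + 13 = 71.

Step 2 — fraction explained by component i = λ_i / Σ λ:
  PC1: 31/71 = 0.4366
  PC2: 27/71 = 0.3803
  PC3: 13/71 = 0.1831

Step 3 — cumulative fraction after k components = (λ_1 + ... + λ_k) / Σ λ:
  k = 1: 31/71 = 0.4366
  k = 2: (31 + 27)/71 = 58/71 = 0.8169
  k = 3: (31 + 27 + 13)/71 = 71/71 = 1

Summary (fraction, with percent):

explained: PC1 0.4366 (43.66%), PC2 0.3803 (38.03%), PC3 0.1831 (18.31%);  cumulative: 0.4366, 0.8169, 1


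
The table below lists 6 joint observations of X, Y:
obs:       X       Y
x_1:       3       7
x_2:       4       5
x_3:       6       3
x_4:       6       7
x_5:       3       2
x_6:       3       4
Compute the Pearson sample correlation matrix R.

Step 1 — column means:
  mean(X) = (3 + 4 + 6 + 6 + 3 + 3) / 6 = 25/6 = 4.1667
  mean(Y) = (7 + 5 + 3 + 7 + 2 + 4) / 6 = 28/6 = 4.6667

Step 2 — sample variances and covariances s[i,j] = (1/(n-1)) · Σ_k (x_{k,i} - mean_i) · (x_{k,j} - mean_j), with n-1 = 5:
  s[X,X] = ((-1.1667)·(-1.1667) + (-0.1667)·(-0.1667) + (1.8333)·(1.8333) + (1.8333)·(1.8333) + (-1.1667)·(-1.1667) + (-1.1667)·(-1.1667)) / 5 = 10.8333/5 = 2.1667
  s[X,Y] = ((-1.1667)·(2.3333) + (-0.1667)·(0.3333) + (1.8333)·(-1.6667) + (1.8333)·(2.3333) + (-1.1667)·(-2.6667) + (-1.1667)·(-0.6667)) / 5 = 2.3333/5 = 0.4667
  s[Y,Y] = ((2.3333)·(2.3333) + (0.3333)·(0.3333) + (-1.6667)·(-1.6667) + (2.3333)·(2.3333) + (-2.6667)·(-2.6667) + (-0.6667)·(-0.6667)) / 5 = 21.3333/5 = 4.2667
  Sample standard deviations s_i = √(s[i,i]):
  s(X) = √(2.1667) = 1.472
  s(Y) = √(4.2667) = 2.0656

Step 3 — r_{ij} = s_{ij} / (s_i · s_j):
  r[X,X] = 1 (diagonal).
  r[X,Y] = 0.4667 / (1.472 · 2.0656) = 0.4667 / 3.0405 = 0.1535
  r[Y,Y] = 1 (diagonal).

R is symmetric with unit diagonal. Assembling:

R = [[1, 0.1535],
 [0.1535, 1]]


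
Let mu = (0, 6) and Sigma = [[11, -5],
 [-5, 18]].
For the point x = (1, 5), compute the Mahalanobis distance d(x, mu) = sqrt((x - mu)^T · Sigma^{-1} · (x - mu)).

Step 1 — centre the observation: (x - mu) = (1, -1).

Step 2 — invert Sigma. det(Sigma) = 11·18 - (-5)² = 173.
  Sigma^{-1} = (1/det) · [[d, -b], [-b, a]] = [[0.104, 0.0289],
 [0.0289, 0.0636]].

Step 3 — form the quadratic (x - mu)^T · Sigma^{-1} · (x - mu):
  Sigma^{-1} · (x - mu) = (0.0751, -0.0347).
  (x - mu)^T · [Sigma^{-1} · (x - mu)] = (1)·(0.0751) + (-1)·(-0.0347) = 0.1098.

Step 4 — take square root: d = √(0.1098) ≈ 0.3314.

d(x, mu) = √(0.1098) ≈ 0.3314
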